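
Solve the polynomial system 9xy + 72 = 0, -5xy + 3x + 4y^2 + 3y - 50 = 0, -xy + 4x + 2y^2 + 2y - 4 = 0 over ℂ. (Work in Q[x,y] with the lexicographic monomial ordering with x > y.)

{(-4, 2)}

Compute a lex Gröbner basis by Buchberger's algorithm.
f_1 = 9xy + 72, LT = xy.
f_2 = -5xy + 3x + 4y^2 + 3y - 50, LT = xy.
f_3 = -xy + 4x + 2y^2 + 2y - 4, LT = xy.

S(f_1,f_2): lcm = xy. S = 3/5x + 4/5y^2 + 3/5y - 2.
  reduce S modulo (f_1, f_2, f_3):
  remainder 3/5x + 4/5y^2 + 3/5y - 2 ≠ 0; add h_4 = 3/5x + 4/5y^2 + 3/5y - 2 to the basis.

S(f_1,f_3): lcm = xy. S = 4x + 2y^2 + 2y + 4.
  reduce S modulo (f_1, f_2, f_3, h_4):
  remainder -10/3y^2 - 2y + 52/3 ≠ 0; add h_5 = -10/3y^2 - 2y + 52/3 to the basis.

S(f_1,h_4): lcm = xy. S = -4/3y^3 - y^2 + 10/3y + 8.
  reduce S modulo (f_1, f_2, f_3, h_4, h_5):
  remainder -87/25y + 174/25 ≠ 0; add h_6 = -87/25y + 174/25 to the basis.

The other S-polynomials (S(f_2,f_3), S(f_2,h_4), S(f_3,h_4), S(f_1,h_5), S(f_2,h_5), S(f_3,h_5), S(h_4,h_5), S(f_1,h_6), S(f_2,h_6), S(f_3,h_6), S(h_4,h_6), S(h_5,h_6)) all reduce to 0 modulo the current basis, so we have a Gröbner basis.
Inter-reduce: drop elements whose leading term is divisible by another's, tail-reduce, and make monic.
Reduced Gröbner basis: {x + 4, y - 2}.

The lex basis is triangular: the last element involves only y. Solving y - 2 = 0 gives y ∈ {2}; substituting each value into the earlier elements determines the remaining variables.
  y = 2: the earlier basis element becomes x + 4 = 0, giving x = -4 — point (-4, 2).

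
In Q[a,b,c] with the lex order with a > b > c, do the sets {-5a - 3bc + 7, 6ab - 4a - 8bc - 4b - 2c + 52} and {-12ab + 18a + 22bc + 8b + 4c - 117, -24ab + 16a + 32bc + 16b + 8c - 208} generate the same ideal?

For a fixed monomial order, each ideal has a unique reduced Gröbner basis; comparing bases decides equality.
Buchberger on the first generating set:
f_1 = -5a - 3bc + 7, LT = a.
f_2 = 6ab - 4a - 8bc - 4b - 2c + 52, LT = ab.

S(f_1,f_2): lcm = ab. S = 2/3a + 3/5b^2c + 4/3bc - 11/15b + 1/3c - 26/3.
  leading term a: subtract (-2/15)·f_1 from 2/3a + 3/5b^2c + 4/3bc - 11/15b + 1/3c - 26/3 → 3/5b^2c + 14/15bc - 11/15b + 1/3c - 116/15
  leading term b^2c: no divisor's leading term divides it; move 3/5b^2c to the remainder.
  leading term bc: no divisor's leading term divides it; move 14/15bc to the remainder.
  leading term b: no divisor's leading term divides it; move -11/15b to the remainder.
  leading term c: no divisor's leading term divides it; move 1/3c to the remainder.
  leading term 1: no divisor's leading term divides it; move -116/15 to the remainder.
  remainder 3/5b^2c + 14/15bc - 11/15b + 1/3c - 116/15 ≠ 0; add g_3 = 3/5b^2c + 14/15bc - 11/15b + 1/3c - 116/15 to the basis.

The other S-polynomials (S(f_1,g_3), S(f_2,g_3)) all reduce to 0 modulo the current basis, so we have a Gröbner basis.
Inter-reduce: drop elements whose leading term is divisible by another's, tail-reduce, and make monic.
Reduced Gröbner basis: {a + 3/5bc - 7/5, b^2c + 14/9bc - 11/9b + 5/9c - 116/9}.

Buchberger on the second generating set:
h_1 = -12ab + 18a + 22bc + 8b + 4c - 117, LT = ab.
h_2 = -24ab + 16a + 32bc + 16b + 8c - 208, LT = ab.

S(h_1,h_2): lcm = ab. S = -5/6a - 1/2bc + 13/12.
  leading term a: no divisor's leading term divides it; move -5/6a to the remainder.
  leading term bc: no divisor's leading term divides it; move -1/2bc to the remainder.
  leading term 1: no divisor's leading term divides it; move 13/12 to the remainder.
  remainder -5/6a - 1/2bc + 13/12 ≠ 0; add k_3 = -5/6a - 1/2bc + 13/12 to the basis.

S(h_1,k_3): lcm = ab. S = -3/2a - 3/5b^2c - 11/6bc + 19/30b - 1/3c + 39/4.
  leading term a: subtract (9/5)·k_3 from -3/2a - 3/5b^2c - 11/6bc + 19/30b - 1/3c + 39/4 → -3/5b^2c - 14/15bc + 19/30b - 1/3c + 39/5
  leading term b^2c: no divisor's leading term divides it; move -3/5b^2c to the remainder.
  leading term bc: no divisor's leading term divides it; move -14/15bc to the remainder.
  leading term b: no divisor's leading term divides it; move 19/30b to the remainder.
  leading term c: no divisor's leading term divides it; move -1/3c to the remainder.
  leading term 1: no divisor's leading term divides it; move 39/5 to the remainder.
  remainder -3/5b^2c - 14/15bc + 19/30b - 1/3c + 39/5 ≠ 0; add k_4 = -3/5b^2c - 14/15bc + 19/30b - 1/3c + 39/5 to the basis.

The other S-polynomials (S(h_2,k_3), S(h_1,k_4), S(h_2,k_4), S(k_3,k_4)) all reduce to 0 modulo the current basis, so we have a Gröbner basis.
Inter-reduce: drop elements whose leading term is divisible by another's, tail-reduce, and make monic.
Reduced Gröbner basis: {a + 3/5bc - 13/10, b^2c + 14/9bc - 19/18b + 5/9c - 13}.

The bases are distinct; the ideals are different.

No, the ideals differ.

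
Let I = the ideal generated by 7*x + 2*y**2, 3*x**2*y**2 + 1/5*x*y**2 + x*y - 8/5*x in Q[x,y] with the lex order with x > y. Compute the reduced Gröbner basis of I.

G = {x + 2/7*y**2, y**6 - 7/30*y**4 - 7/6*y**3 + 28/15*y**2}

f_1 = 7*x + 2*y**2, LT = x.
f_2 = 3*x**2*y**2 + 1/5*x*y**2 + x*y - 8/5*x, LT = x**2*y**2.

S(f_1,f_2): lcm = x**2*y**2. S = 2/7*x*y**4 - 1/15*x*y**2 - 1/3*x*y + 8/15*x.
  reduce S modulo (f_1, f_2):
  remainder -4/49*y**6 + 2/105*y**4 + 2/21*y**3 - 16/105*y**2 ≠ 0; add g_3 = -4/49*y**6 + 2/105*y**4 + 2/21*y**3 - 16/105*y**2 to the basis.

The other S-polynomials (S(f_1,g_3), S(f_2,g_3)) all reduce to 0 modulo the current basis, so we have a Gröbner basis.
Inter-reduce: drop elements whose leading term is divisible by another's, tail-reduce, and make monic.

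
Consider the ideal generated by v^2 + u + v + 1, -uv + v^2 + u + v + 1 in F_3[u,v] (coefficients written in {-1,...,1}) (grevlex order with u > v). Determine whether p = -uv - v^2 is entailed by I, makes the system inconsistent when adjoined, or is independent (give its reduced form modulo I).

First compute the reduced Gröbner basis of I by Buchberger's algorithm.
f_1 = v^2 + u + v + 1, LT = v^2.
f_2 = -uv + v^2 + u + v + 1, LT = uv.

S(f_1,f_2): lcm = uv^2. S = v^3 + u^2 - uv + v^2 + u + v.
  leading term v^3: subtract (v)·f_1 from v^3 + u^2 - uv + v^2 + u + v → u^2 + uv + u
  leading term u^2: no divisor's leading term divides it; move u^2 to the remainder.
  leading term uv: subtract (-1)·f_2 from uv + u → v^2 - u + v + 1
  leading term v^2: subtract (1)·f_1 from v^2 - u + v + 1 → u
  leading term u: no divisor's leading term divides it; move u to the remainder.
  remainder u^2 + u ≠ 0; add h_3 = u^2 + u to the basis.

The other S-polynomials (S(f_1,h_3), S(f_2,h_3)) all reduce to 0 modulo the current basis, so we have a Gröbner basis.
Inter-reduce: drop elements whose leading term is divisible by another's, tail-reduce, and make monic.
Reduced Gröbner basis: {u^2 + u, uv, v^2 + u + v + 1}.
Label its elements g_1 = u^2 + u, g_2 = uv, g_3 = v^2 + u + v + 1.

Reduce p = -uv - v^2 modulo G:
  leading term uv: subtract (-1)·g_2 from -uv - v^2 → -v^2
  leading term v^2: subtract (-1)·g_3 from -v^2 → u + v + 1
  leading term u: no divisor's leading term divides it; move u to the remainder.
  leading term v: no divisor's leading term divides it; move v to the remainder.
  leading term 1: no divisor's leading term divides it; move 1 to the remainder.
  normal form = u + v + 1.
The normal form is nonzero, so p ∉ I. Since p minus its normal form lies in I, I + (p) = I + (r) where r = u + v + 1; decide whether this ideal is the whole ring.
Run Buchberger on G together with r (pairs among the g_i already reduce to 0 since G is a Gröbner basis):
g_1 = u^2 + u, LT = u^2.
g_2 = uv, LT = uv.
g_3 = v^2 + u + v + 1, LT = v^2.
r = u + v + 1, LT = u.

S(g_2,r): lcm = uv. S = -v^2 - v.
  leading term v^2: subtract (-1)·g_3 from -v^2 - v → u + 1
  leading term u: subtract (1)·r from u + 1 → -v
  leading term v: no divisor's leading term divides it; move -v to the remainder.
  remainder -v ≠ 0; add m_5 = -v to the basis.

The other S-polynomials (S(g_1,g_2), S(g_1,g_3), S(g_1,r), S(g_2,g_3), S(g_3,r), S(g_1,m_5), S(g_2,m_5), S(g_3,m_5), S(r,m_5)) all reduce to 0 modulo the current basis, so we have a Gröbner basis.
Inter-reduce: drop elements whose leading term is divisible by another's, tail-reduce, and make monic.
Reduced Gröbner basis: {u + 1, v}.
The reduced Gröbner basis of I + (p) is {u + 1, v} ≠ {1}, a proper ideal, so the enlarged system stays consistent: p is independent of I, with normal form u + v + 1.

The remainder on division by a Gröbner basis is unique — it is the normal form.

-uv - v^2 is independent of I; its normal form modulo I is u + v + 1.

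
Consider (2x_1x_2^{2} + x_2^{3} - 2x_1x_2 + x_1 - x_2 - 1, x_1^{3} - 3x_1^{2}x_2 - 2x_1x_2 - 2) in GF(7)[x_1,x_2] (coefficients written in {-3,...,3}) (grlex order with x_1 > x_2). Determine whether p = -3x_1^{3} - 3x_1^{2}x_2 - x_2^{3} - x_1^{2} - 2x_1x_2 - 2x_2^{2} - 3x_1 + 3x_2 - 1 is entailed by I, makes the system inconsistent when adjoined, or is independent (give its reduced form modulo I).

First compute the reduced Gröbner basis of I by Buchberger's algorithm.
f_1 = 2x_1x_2^{2} + x_2^{3} - 2x_1x_2 + x_1 - x_2 - 1, LT = x_1x_2^{2}.
f_2 = x_1^{3} - 3x_1^{2}x_2 - 2x_1x_2 - 2, LT = x_1^{3}.

S(f_1,f_2): lcm = x_1^{3}x_2^{2}. S = -x_1^{3}x_2 + 2x_1x_2^{3} - 3x_1^{3} + 3x_1^{2}x_2 + 3x_1^{2} + 2x_2^{2}.
  leading term x_1^{3}x_2: subtract (-x_2)·f_2 from -x_1^{3}x_2 + 2x_1x_2^{3} - 3x_1^{3} + 3x_1^{2}x_2 + 3x_1^{2} + 2x_2^{2} → -3x_1^{2}x_2^{2} + 2x_1x_2^{3} - 3x_1^{3} + 3x_1^{2}x_2 - 2x_1x_2^{2} + 3x_1^{2} + 2x_2^{2} - 2x_2
  leading term x_1^{2}x_2^{2}: subtract (2x_1)·f_1 from -3x_1^{2}x_2^{2} + 2x_1x_2^{3} - 3x_1^{3} + 3x_1^{2}x_2 - 2x_1x_2^{2} + 3x_1^{2} + 2x_2^{2} - 2x_2 → -3x_1^{3} - 2x_1x_2^{2} + x_1^{2} + 2x_1x_2 + 2x_2^{2} + 2x_1 - 2x_2
  leading term x_1^{3}: subtract (-3)·f_2 from -3x_1^{3} - 2x_1x_2^{2} + x_1^{2} + 2x_1x_2 + 2x_2^{2} + 2x_1 - 2x_2 → -2x_1^{2}x_2 - 2x_1x_2^{2} + x_1^{2} + 3x_1x_2 + 2x_2^{2} + 2x_1 - 2x_2 + 1
  leading term x_1^{2}x_2: no divisor's leading term divides it; move -2x_1^{2}x_2 to the remainder.
  leading term x_1x_2^{2}: subtract (-1)·f_1 from -2x_1x_2^{2} + x_1^{2} + 3x_1x_2 + 2x_2^{2} + 2x_1 - 2x_2 + 1 → x_2^{3} + x_1^{2} + x_1x_2 + 2x_2^{2} + 3x_1 - 3x_2
  leading term x_2^{3}: no divisor's leading term divides it; move x_2^{3} to the remainder.
  leading term x_1^{2}: no divisor's leading term divides it; move x_1^{2} to the remainder.
  leading term x_1x_2: no divisor's leading term divides it; move x_1x_2 to the remainder.
  leading term x_2^{2}: no divisor's leading term divides it; move 2x_2^{2} to the remainder.
  leading term x_1: no divisor's leading term divides it; move 3x_1 to the remainder.
  leading term x_2: no divisor's leading term divides it; move -3x_2 to the remainder.
  remainder -2x_1^{2}x_2 + x_2^{3} + x_1^{2} + x_1x_2 + 2x_2^{2} + 3x_1 - 3x_2 ≠ 0; add h_3 = -2x_1^{2}x_2 + x_2^{3} + x_1^{2} + x_1x_2 + 2x_2^{2} + 3x_1 - 3x_2 to the basis.

S(f_1,h_3): lcm = x_1^{2}x_2^{2}. S = -3x_1x_2^{3} - 3x_2^{4} + 3x_1^{2}x_2 - 3x_1x_2^{2} + x_2^{3} - 3x_1^{2} + x_1x_2 + 2x_2^{2} + 3x_1.
  leading term x_1x_2^{3}: subtract (2x_2)·f_1 from -3x_1x_2^{3} - 3x_2^{4} + 3x_1^{2}x_2 - 3x_1x_2^{2} + x_2^{3} - 3x_1^{2} + x_1x_2 + 2x_2^{2} + 3x_1 → 2x_2^{4} + 3x_1^{2}x_2 + x_1x_2^{2} + x_2^{3} - 3x_1^{2} - x_1x_2 - 3x_2^{2} + 3x_1 + 2x_2
  leading term x_2^{4}: no divisor's leading term divides it; move 2x_2^{4} to the remainder.
  leading term x_1^{2}x_2: subtract (2)·h_3 from 3x_1^{2}x_2 + x_1x_2^{2} + x_2^{3} - 3x_1^{2} - x_1x_2 - 3x_2^{2} + 3x_1 + 2x_2 → x_1x_2^{2} - x_2^{3} + 2x_1^{2} - 3x_1x_2 - 3x_1 + x_2
  leading term x_1x_2^{2}: subtract (-3)·f_1 from x_1x_2^{2} - x_2^{3} + 2x_1^{2} - 3x_1x_2 - 3x_1 + x_2 → 2x_2^{3} + 2x_1^{2} - 2x_1x_2 - 2x_2 - 3
  leading term x_2^{3}: no divisor's leading term divides it; move 2x_2^{3} to the remainder.
  leading term x_1^{2}: no divisor's leading term divides it; move 2x_1^{2} to the remainder.
  leading term x_1x_2: no divisor's leading term divides it; move -2x_1x_2 to the remainder.
  leading term x_2: no divisor's leading term divides it; move -2x_2 to the remainder.
  leading term 1: no divisor's leading term divides it; move -3 to the remainder.
  remainder 2x_2^{4} + 2x_2^{3} + 2x_1^{2} - 2x_1x_2 - 2x_2 - 3 ≠ 0; add h_4 = 2x_2^{4} + 2x_2^{3} + 2x_1^{2} - 2x_1x_2 - 2x_2 - 3 to the basis.

The other S-polynomials (S(f_2,h_3), S(f_1,h_4), S(f_2,h_4), S(h_3,h_4)) all reduce to 0 modulo the current basis, so we have a Gröbner basis.
Inter-reduce: drop elements whose leading term is divisible by another's, tail-reduce, and make monic.
Reduced Gröbner basis: {x_2^{4} + x_2^{3} + x_1^{2} - x_1x_2 - x_2 + 2, x_1^{3} + 2x_2^{3} + 2x_1^{2} - 3x_2^{2} - x_1 + x_2 - 2, x_1^{2}x_2 + 3x_2^{3} + 3x_1^{2} + 3x_1x_2 - x_2^{2} + 2x_1 - 2x_2, x_1x_2^{2} - 3x_2^{3} - x_1x_2 - 3x_1 + 3x_2 + 3}.
Label its elements g_1 = x_2^{4} + x_2^{3} + x_1^{2} - x_1x_2 - x_2 + 2, g_2 = x_1^{3} + 2x_2^{3} + 2x_1^{2} - 3x_2^{2} - x_1 + x_2 - 2, g_3 = x_1^{2}x_2 + 3x_2^{3} + 3x_1^{2} + 3x_1x_2 - x_2^{2} + 2x_1 - 2x_2, g_4 = x_1x_2^{2} - 3x_2^{3} - x_1x_2 - 3x_1 + 3x_2 + 3.

Reduce p = -3x_1^{3} - 3x_1^{2}x_2 - x_2^{3} - x_1^{2} - 2x_1x_2 - 2x_2^{2} - 3x_1 + 3x_2 - 1 modulo G:
  leading term x_1^{3}: subtract (-3)·g_2 from -3x_1^{3} - 3x_1^{2}x_2 - x_2^{3} - x_1^{2} - 2x_1x_2 - 2x_2^{2} - 3x_1 + 3x_2 - 1 → -3x_1^{2}x_2 - 2x_2^{3} - 2x_1^{2} - 2x_1x_2 + 3x_2^{2} + x_1 - x_2
  leading term x_1^{2}x_2: subtract (-3)·g_3 from -3x_1^{2}x_2 - 2x_2^{3} - 2x_1^{2} - 2x_1x_2 + 3x_2^{2} + x_1 - x_2 → 0
  normal form = 0.
Since the normal form is 0, p ∈ I.

-3x_1^{3} - 3x_1^{2}x_2 - x_2^{3} - x_1^{2} - 2x_1x_2 - 2x_2^{2} - 3x_1 + 3x_2 - 1 lies in I (it reduces to 0).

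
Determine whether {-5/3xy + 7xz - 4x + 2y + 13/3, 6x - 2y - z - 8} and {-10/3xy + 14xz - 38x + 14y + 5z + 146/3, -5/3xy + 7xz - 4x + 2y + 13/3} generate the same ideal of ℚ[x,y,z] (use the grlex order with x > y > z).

Two ideals are equal iff their reduced Gröbner bases coincide (the reduced basis is unique for a fixed ordering).
Buchberger on the first generating set:
f_1 = -5/3xy + 7xz - 4x + 2y + 13/3, LT = xy.
f_2 = 6x - 2y - z - 8, LT = x.

S(f_1,f_2): lcm = xy. S = -21/5xz + ⅓y² + ⅙yz + 12/5x + 2/15y - 13/5.
  reduce S modulo (f_1, f_2):
  remainder ⅓y² - 37/30yz - 7/10z² + 14/15y - 26/5z + ⅗ ≠ 0; add g_3 = ⅓y² - 37/30yz - 7/10z² + 14/15y - 26/5z + ⅗ to the basis.

The other S-polynomials (S(f_1,g_3), S(f_2,g_3)) all reduce to 0 modulo the current basis, so we have a Gröbner basis.
Inter-reduce: drop elements whose leading term is divisible by another's, tail-reduce, and make monic.
Reduced Gröbner basis: {y² - 37/10yz - 21/10z² + 14/5y - 78/5z + 9/5, x - ⅓y - ⅙z - 4/3}.

Buchberger on the second generating set:
h_1 = -10/3xy + 14xz - 38x + 14y + 5z + 146/3, LT = xy.
h_2 = -5/3xy + 7xz - 4x + 2y + 13/3, LT = xy.

S(h_1,h_2): lcm = xy. S = 9x - 3y - 3/2z - 12.
  reduce S modulo (h_1, h_2):
  remainder 9x - 3y - 3/2z - 12 ≠ 0; add k_3 = 9x - 3y - 3/2z - 12 to the basis.

S(h_1,k_3): lcm = xy. S = -21/5xz + ⅓y² + ⅙yz + 57/5x - 43/15y - 3/2z - 73/5.
  reduce S modulo (h_1, h_2, k_3):
  remainder ⅓y² - 37/30yz - 7/10z² + 14/15y - 26/5z + ⅗ ≠ 0; add k_4 = ⅓y² - 37/30yz - 7/10z² + 14/15y - 26/5z + ⅗ to the basis.

The other S-polynomials (S(h_2,k_3), S(h_1,k_4), S(h_2,k_4), S(k_3,k_4)) all reduce to 0 modulo the current basis, so we have a Gröbner basis.
Inter-reduce: drop elements whose leading term is divisible by another's, tail-reduce, and make monic.
Reduced Gröbner basis: {y² - 37/10yz - 21/10z² + 14/5y - 78/5z + 9/5, x - ⅓y - ⅙z - 4/3}.

Same reduced basis, so the two generating sets span the same ideal.

Yes, the ideals are equal.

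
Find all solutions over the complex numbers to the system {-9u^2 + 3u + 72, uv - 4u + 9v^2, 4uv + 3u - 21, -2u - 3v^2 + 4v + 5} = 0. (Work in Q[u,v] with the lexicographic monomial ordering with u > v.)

Compute a lex Gröbner basis by Buchberger's algorithm.
f_1 = -9u^2 + 3u + 72, LT = u^2.
f_2 = uv - 4u + 9v^2, LT = uv.
f_3 = 4uv + 3u - 21, LT = uv.
f_4 = -2u - 3v^2 + 4v + 5, LT = u.

S(f_1,f_2): lcm = u^2v. S = 4u^2 - 9uv^2 - 1/3uv - 8v.
  leading term u^2: subtract (-4/9)·f_1 from 4u^2 - 9uv^2 - 1/3uv - 8v → -9uv^2 - 1/3uv + 4/3u - 8v + 32
  leading term uv^2: subtract (-9v)·f_2 from -9uv^2 - 1/3uv + 4/3u - 8v + 32 → -109/3uv + 4/3u + 81v^3 - 8v + 32
  leading term uv: subtract (-109/3)·f_2 from -109/3uv + 4/3u + 81v^3 - 8v + 32 → -144u + 81v^3 + 327v^2 - 8v + 32
  leading term u: subtract (72)·f_4 from -144u + 81v^3 + 327v^2 - 8v + 32 → 81v^3 + 543v^2 - 296v - 328
  leading term v^3: no divisor's leading term divides it; move 81v^3 to the remainder.
  leading term v^2: no divisor's leading term divides it; move 543v^2 to the remainder.
  leading term v: no divisor's leading term divides it; move -296v to the remainder.
  leading term 1: no divisor's leading term divides it; move -328 to the remainder.
  remainder 81v^3 + 543v^2 - 296v - 328 ≠ 0; add h_5 = 81v^3 + 543v^2 - 296v - 328 to the basis.

S(f_1,f_3): lcm = u^2v. S = -3/4u^2 - 1/3uv + 21/4u - 8v.
  leading term u^2: subtract (1/12)·f_1 from -3/4u^2 - 1/3uv + 21/4u - 8v → -1/3uv + 5u - 8v - 6
  leading term uv: subtract (-1/3)·f_2 from -1/3uv + 5u - 8v - 6 → 11/3u + 3v^2 - 8v - 6
  leading term u: subtract (-11/6)·f_4 from 11/3u + 3v^2 - 8v - 6 → -5/2v^2 - 2/3v + 19/6
  leading term v^2: no divisor's leading term divides it; move -5/2v^2 to the remainder.
  leading term v: no divisor's leading term divides it; move -2/3v to the remainder.
  leading term 1: no divisor's leading term divides it; move 19/6 to the remainder.
  remainder -5/2v^2 - 2/3v + 19/6 ≠ 0; add h_6 = -5/2v^2 - 2/3v + 19/6 to the basis.

S(f_1,f_4): lcm = u^2. S = -3/2uv^2 + 2uv + 13/6u - 8.
  leading term uv^2: subtract (-3/2v)·f_2 from -3/2uv^2 + 2uv + 13/6u - 8 → -4uv + 13/6u + 27/2v^3 - 8
  leading term uv: subtract (-4)·f_2 from -4uv + 13/6u + 27/2v^3 - 8 → -83/6u + 27/2v^3 + 36v^2 - 8
  leading term u: subtract (83/12)·f_4 from -83/6u + 27/2v^3 + 36v^2 - 8 → 27/2v^3 + 227/4v^2 - 83/3v - 511/12
  leading term v^3: subtract (1/6)·h_5 from 27/2v^3 + 227/4v^2 - 83/3v - 511/12 → -135/4v^2 + 65/3v + 145/12
  leading term v^2: subtract (27/2)·h_6 from -135/4v^2 + 65/3v + 145/12 → 92/3v - 92/3
  leading term v: no divisor's leading term divides it; move 92/3v to the remainder.
  leading term 1: no divisor's leading term divides it; move -92/3 to the remainder.
  remainder 92/3v - 92/3 ≠ 0; add h_7 = 92/3v - 92/3 to the basis.

The other S-polynomials (S(f_2,f_3), S(f_2,f_4), S(f_3,f_4), S(f_1,h_5), S(f_2,h_5), S(f_3,h_5), S(f_4,h_5), S(f_1,h_6), S(f_2,h_6), S(f_3,h_6), S(f_4,h_6), S(h_5,h_6), S(f_1,h_7), S(f_2,h_7), S(f_3,h_7), S(f_4,h_7), S(h_5,h_7), S(h_6,h_7)) all reduce to 0 modulo the current basis, so we have a Gröbner basis.
Inter-reduce: drop elements whose leading term is divisible by another's, tail-reduce, and make monic.
Reduced Gröbner basis: {u - 3, v - 1}.

The lex basis is triangular: the last element involves only v. Solving v - 1 = 0 gives v ∈ {1}; substituting each value into the earlier elements determines the remaining variables.
  v = 1: the earlier basis element becomes u - 3 = 0, giving u = 3 — point (3, 1).
Each listed point satisfies every original equation (direct substitution).

{(3, 1)}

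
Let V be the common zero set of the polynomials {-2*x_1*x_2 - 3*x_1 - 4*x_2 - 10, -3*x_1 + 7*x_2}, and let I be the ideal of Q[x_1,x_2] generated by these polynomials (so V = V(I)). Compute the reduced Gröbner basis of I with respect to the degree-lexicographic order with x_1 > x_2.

G = {x_2**2 + 33/14*x_2 + 15/7, x_1 - 7/3*x_2}

This is the nonlinear analogue of row-reducing a linear system.

f_1 = -2*x_1*x_2 - 3*x_1 - 4*x_2 - 10, LT = x_1*x_2.
f_2 = -3*x_1 + 7*x_2, LT = x_1.

S(f_1,f_2): lcm = x_1*x_2. S = 7/3*x_2**2 + 3/2*x_1 + 2*x_2 + 5.
  leading term x_2**2: no divisor's leading term divides it; move 7/3*x_2**2 to the remainder.
  leading term x_1: subtract (-1/2)·f_2 from 3/2*x_1 + 2*x_2 + 5 → 11/2*x_2 + 5
  leading term x_2: no divisor's leading term divides it; move 11/2*x_2 to the remainder.
  leading term 1: no divisor's leading term divides it; move 5 to the remainder.
  remainder 7/3*x_2**2 + 11/2*x_2 + 5 ≠ 0; add g_3 = 7/3*x_2**2 + 11/2*x_2 + 5 to the basis.

The other S-polynomials (S(f_1,g_3), S(f_2,g_3)) all reduce to 0 modulo the current basis, so we have a Gröbner basis.
Inter-reduce: drop elements whose leading term is divisible by another's, tail-reduce, and make monic.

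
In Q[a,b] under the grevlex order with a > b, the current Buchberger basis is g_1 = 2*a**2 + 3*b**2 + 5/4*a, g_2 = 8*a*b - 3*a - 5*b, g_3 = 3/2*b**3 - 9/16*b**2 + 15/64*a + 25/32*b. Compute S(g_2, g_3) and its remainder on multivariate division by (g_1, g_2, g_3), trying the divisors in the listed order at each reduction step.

lcm(LM(g_2), LM(g_3)) = a*b**3.
S = (lcm/LT(g_2))·g_2 − (lcm/LT(g_3))·g_3 = -5/8*b**3 - 5/32*a**2 - 25/48*a*b.
Reduce S modulo (g_1, g_2, g_3) in that order:
  leading term b**3: subtract (-5/12)·g_3 from -5/8*b**3 - 5/32*a**2 - 25/48*a*b → -5/32*a**2 - 25/48*a*b - 15/64*b**2 + 25/256*a + 125/384*b
  leading term a**2: subtract (-5/64)·g_1 from -5/32*a**2 - 25/48*a*b - 15/64*b**2 + 25/256*a + 125/384*b → -25/48*a*b + 25/128*a + 125/384*b
  leading term a*b: subtract (-25/384)·g_2 from -25/48*a*b + 25/128*a + 125/384*b → 0
The remainder is 0, so this S-polynomial contributes no new basis element.

S(g_2, g_3) = -5/8*b**3 - 5/32*a**2 - 25/48*a*b; remainder on division = 0.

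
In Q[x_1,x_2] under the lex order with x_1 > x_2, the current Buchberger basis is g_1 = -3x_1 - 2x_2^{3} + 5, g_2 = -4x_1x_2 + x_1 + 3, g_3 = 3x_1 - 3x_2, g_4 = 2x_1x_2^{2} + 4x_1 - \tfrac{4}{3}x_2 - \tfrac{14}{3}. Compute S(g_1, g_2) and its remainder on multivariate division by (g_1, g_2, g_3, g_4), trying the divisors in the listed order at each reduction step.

lcm(LM(g_1), LM(g_2)) = x_1x_2.
S = (lcm/LT(g_1))·g_1 − (lcm/LT(g_2))·g_2 = \tfrac{1}{4}x_1 + \tfrac{2}{3}x_2^{4} - \tfrac{5}{3}x_2 + \tfrac{3}{4}.
Reduce S modulo (g_1, g_2, g_3, g_4) in that order:
  leading term x_1: subtract (-\tfrac{1}{12})·g_1 from \tfrac{1}{4}x_1 + \tfrac{2}{3}x_2^{4} - \tfrac{5}{3}x_2 + \tfrac{3}{4} → \tfrac{2}{3}x_2^{4} - \tfrac{1}{6}x_2^{3} - \tfrac{5}{3}x_2 + \tfrac{7}{6}
  leading term x_2^{4}: no divisor's leading term divides it; move \tfrac{2}{3}x_2^{4} to the remainder.
  leading term x_2^{3}: no divisor's leading term divides it; move -\tfrac{1}{6}x_2^{3} to the remainder.
  leading term x_2: no divisor's leading term divides it; move -\tfrac{5}{3}x_2 to the remainder.
  leading term 1: no divisor's leading term divides it; move \tfrac{7}{6} to the remainder.
The remainder \tfrac{2}{3}x_2^{4} - \tfrac{1}{6}x_2^{3} - \tfrac{5}{3}x_2 + \tfrac{7}{6} is nonzero, so it would be added as the next basis element.

S(g_1, g_2) = \tfrac{1}{4}x_1 + \tfrac{2}{3}x_2^{4} - \tfrac{5}{3}x_2 + \tfrac{3}{4}; remainder on division = \tfrac{2}{3}x_2^{4} - \tfrac{1}{6}x_2^{3} - \tfrac{5}{3}x_2 + \tfrac{7}{6}.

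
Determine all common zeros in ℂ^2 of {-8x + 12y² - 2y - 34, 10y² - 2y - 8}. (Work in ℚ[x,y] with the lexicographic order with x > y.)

Compute a lex Gröbner basis by Buchberger's algorithm.
f_1 = -8x + 12y² - 2y - 34, LT = x.
f_2 = 10y² - 2y - 8, LT = y².

S(f_1,f_2): leading monomials are coprime, so the S-polynomial reduces to 0 (Buchberger's first criterion).
Every S-polynomial of the final basis reduces to 0, so we have a Gröbner basis.
Inter-reduce: drop elements whose leading term is divisible by another's, tail-reduce, and make monic.
Reduced Gröbner basis: {x - 1/20y + 61/20, y² - ⅕y - ⅘}.

Since the basis is lex-ordered, y² - ⅕y - ⅘ is univariate in y. Its roots are {-4/5, 1}. Back-substituting each root into the other basis elements fixes the other coordinates.
  y = -4/5: the earlier basis element becomes x + 309/100 = 0, giving x = -309/100 — point (-309/100, -4/5).
  y = 1: the earlier basis element becomes x + 3 = 0, giving x = -3 — point (-3, 1).
Each listed point satisfies every original equation (direct substitution).
A lex Gröbner basis triangularizes the system, enabling back-substitution.

{(-309/100, -4/5), (-3, 1)}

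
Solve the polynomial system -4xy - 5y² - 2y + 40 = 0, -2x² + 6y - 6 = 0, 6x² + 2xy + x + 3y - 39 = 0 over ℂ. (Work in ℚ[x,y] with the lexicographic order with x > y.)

Compute a lex Gröbner basis by Buchberger's algorithm.
f_1 = -4xy - 5y² - 2y + 40, LT = xy.
f_2 = -2x² + 6y - 6, LT = x².
f_3 = 6x² + 2xy + x + 3y - 39, LT = x².

S(f_1,f_2): lcm = x²y. S = 5/4xy² + ½xy - 10x + 3y² - 3y.
  leading term xy²: subtract (-5/16y)·f_1 from 5/4xy² + ½xy - 10x + 3y² - 3y → ½xy - 10x - 25/16y³ + 19/8y² + 19/2y
  leading term xy: subtract (-⅛)·f_1 from ½xy - 10x - 25/16y³ + 19/8y² + 19/2y → -10x - 25/16y³ + 7/4y² + 37/4y + 5
  leading term x: no divisor's leading term divides it; move -10x to the remainder.
  leading term y³: no divisor's leading term divides it; move -25/16y³ to the remainder.
  leading term y²: no divisor's leading term divides it; move 7/4y² to the remainder.
  leading term y: no divisor's leading term divides it; move 37/4y to the remainder.
  leading term 1: no divisor's leading term divides it; move 5 to the remainder.
  remainder -10x - 25/16y³ + 7/4y² + 37/4y + 5 ≠ 0; add h_4 = -10x - 25/16y³ + 7/4y² + 37/4y + 5 to the basis.

S(f_1,f_3): lcm = x²y. S = 11/12xy² + ⅓xy - 10x - ½y² + 13/2y.
  leading term xy²: subtract (-11/48y)·f_1 from 11/12xy² + ⅓xy - 10x - ½y² + 13/2y → ⅓xy - 10x - 55/48y³ - 23/24y² + 47/3y
  leading term xy: subtract (-1/12)·f_1 from ⅓xy - 10x - 55/48y³ - 23/24y² + 47/3y → -10x - 55/48y³ - 11/8y² + 31/2y + 10/3
  leading term x: subtract (1)·h_4 from -10x - 55/48y³ - 11/8y² + 31/2y + 10/3 → 5/12y³ - 25/8y² + 25/4y - 5/3
  leading term y³: no divisor's leading term divides it; move 5/12y³ to the remainder.
  leading term y²: no divisor's leading term divides it; move -25/8y² to the remainder.
  leading term y: no divisor's leading term divides it; move 25/4y to the remainder.
  leading term 1: no divisor's leading term divides it; move -5/3 to the remainder.
  remainder 5/12y³ - 25/8y² + 25/4y - 5/3 ≠ 0; add h_5 = 5/12y³ - 25/8y² + 25/4y - 5/3 to the basis.

S(f_2,f_3): lcm = x². S = -⅓xy - ⅙x - 7/2y + 19/2.
  leading term xy: subtract (1/12)·f_1 from -⅓xy - ⅙x - 7/2y + 19/2 → -⅙x + 5/12y² - 10/3y + 37/6
  leading term x: subtract (1/60)·h_4 from -⅙x + 5/12y² - 10/3y + 37/6 → 5/192y³ + 31/80y² - 279/80y + 73/12
  leading term y³: subtract (1/16)·h_5 from 5/192y³ + 31/80y² - 279/80y + 73/12 → 373/640y² - 1241/320y + 99/16
  leading term y²: no divisor's leading term divides it; move 373/640y² to the remainder.
  leading term y: no divisor's leading term divides it; move -1241/320y to the remainder.
  leading term 1: no divisor's leading term divides it; move 99/16 to the remainder.
  remainder 373/640y² - 1241/320y + 99/16 ≠ 0; add h_6 = 373/640y² - 1241/320y + 99/16 to the basis.

S(f_1,h_4): lcm = xy. S = -5/32y⁴ + 7/40y³ + 87/40y² + y - 10.
  leading term y⁴: subtract (-⅜y)·h_5 from -5/32y⁴ + 7/40y³ + 87/40y² + y - 10 → -319/320y³ + 723/160y² + ⅜y - 10
  leading term y³: subtract (-957/400)·h_5 from -319/320y³ + 723/160y² + ⅜y - 10 → -1893/640y² + 981/64y - 1119/80
  leading term y²: subtract (-1893/373)·h_6 from -1893/640y² + 981/64y - 1119/80 → -16239/3730y + 32478/1865
  leading term y: no divisor's leading term divides it; move -16239/3730y to the remainder.
  leading term 1: no divisor's leading term divides it; move 32478/1865 to the remainder.
  remainder -16239/3730y + 32478/1865 ≠ 0; add h_7 = -16239/3730y + 32478/1865 to the basis.

The other S-polynomials (S(f_2,h_4), S(f_3,h_4), S(f_1,h_5), S(f_2,h_5), S(f_3,h_5), S(h_4,h_5), S(f_1,h_6), S(f_2,h_6), S(f_3,h_6), S(h_4,h_6), S(h_5,h_6), S(f_1,h_7), S(f_2,h_7), S(f_3,h_7), S(h_4,h_7), S(h_5,h_7), S(h_6,h_7)) all reduce to 0 modulo the current basis, so we have a Gröbner basis.
Inter-reduce: drop elements whose leading term is divisible by another's, tail-reduce, and make monic.
Reduced Gröbner basis: {x + 3, y - 4}.

Elimination: the polynomial y - 4 lies in the elimination ideal for y, so y ∈ {4}. For each such y, the remaining basis elements (now univariate) give the rest of the solution.
  y = 4: the earlier basis element becomes x + 3 = 0, giving x = -3 — point (-3, 4).
Substituting each solution back into the original system confirms all equations vanish.
This is the nonlinear analogue of row-reducing a linear system.

{(-3, 4)}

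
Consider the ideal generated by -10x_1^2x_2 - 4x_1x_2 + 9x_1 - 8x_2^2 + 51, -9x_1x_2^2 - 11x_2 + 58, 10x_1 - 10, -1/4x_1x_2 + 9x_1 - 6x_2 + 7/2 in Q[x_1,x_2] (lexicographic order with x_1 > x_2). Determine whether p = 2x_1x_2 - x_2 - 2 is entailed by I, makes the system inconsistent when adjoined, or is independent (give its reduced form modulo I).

First compute the reduced Gröbner basis of I by Buchberger's algorithm.
f_1 = -10x_1^2x_2 - 4x_1x_2 + 9x_1 - 8x_2^2 + 51, LT = x_1^2x_2.
f_2 = -9x_1x_2^2 - 11x_2 + 58, LT = x_1x_2^2.
f_3 = 10x_1 - 10, LT = x_1.
f_4 = -1/4x_1x_2 + 9x_1 - 6x_2 + 7/2, LT = x_1x_2.

S(f_1,f_2): lcm = x_1^2x_2^2. S = 2/5x_1x_2^2 - 191/90x_1x_2 + 58/9x_1 + 4/5x_2^3 - 51/10x_2.
  leading term x_1x_2^2: subtract (-2/45)·f_2 from 2/5x_1x_2^2 - 191/90x_1x_2 + 58/9x_1 + 4/5x_2^3 - 51/10x_2 → -191/90x_1x_2 + 58/9x_1 + 4/5x_2^3 - 503/90x_2 + 116/45
  leading term x_1x_2: subtract (-191/900x_2)·f_3 from -191/90x_1x_2 + 58/9x_1 + 4/5x_2^3 - 503/90x_2 + 116/45 → 58/9x_1 + 4/5x_2^3 - 347/45x_2 + 116/45
  leading term x_1: subtract (29/45)·f_3 from 58/9x_1 + 4/5x_2^3 - 347/45x_2 + 116/45 → 4/5x_2^3 - 347/45x_2 + 406/45
  leading term x_2^3: no divisor's leading term divides it; move 4/5x_2^3 to the remainder.
  leading term x_2: no divisor's leading term divides it; move -347/45x_2 to the remainder.
  leading term 1: no divisor's leading term divides it; move 406/45 to the remainder.
  remainder 4/5x_2^3 - 347/45x_2 + 406/45 ≠ 0; add h_5 = 4/5x_2^3 - 347/45x_2 + 406/45 to the basis.

S(f_1,f_3): lcm = x_1^2x_2. S = 7/5x_1x_2 - 9/10x_1 + 4/5x_2^2 - 51/10.
  leading term x_1x_2: subtract (7/50x_2)·f_3 from 7/5x_1x_2 - 9/10x_1 + 4/5x_2^2 - 51/10 → -9/10x_1 + 4/5x_2^2 + 7/5x_2 - 51/10
  leading term x_1: subtract (-9/100)·f_3 from -9/10x_1 + 4/5x_2^2 + 7/5x_2 - 51/10 → 4/5x_2^2 + 7/5x_2 - 6
  leading term x_2^2: no divisor's leading term divides it; move 4/5x_2^2 to the remainder.
  leading term x_2: no divisor's leading term divides it; move 7/5x_2 to the remainder.
  leading term 1: no divisor's leading term divides it; move -6 to the remainder.
  remainder 4/5x_2^2 + 7/5x_2 - 6 ≠ 0; add h_6 = 4/5x_2^2 + 7/5x_2 - 6 to the basis.

S(f_1,f_4): lcm = x_1^2x_2. S = 36x_1^2 - 118/5x_1x_2 + 131/10x_1 + 4/5x_2^2 - 51/10.
  leading term x_1^2: subtract (18/5x_1)·f_3 from 36x_1^2 - 118/5x_1x_2 + 131/10x_1 + 4/5x_2^2 - 51/10 → -118/5x_1x_2 + 491/10x_1 + 4/5x_2^2 - 51/10
  leading term x_1x_2: subtract (-59/25x_2)·f_3 from -118/5x_1x_2 + 491/10x_1 + 4/5x_2^2 - 51/10 → 491/10x_1 + 4/5x_2^2 - 118/5x_2 - 51/10
  leading term x_1: subtract (491/100)·f_3 from 491/10x_1 + 4/5x_2^2 - 118/5x_2 - 51/10 → 4/5x_2^2 - 118/5x_2 + 44
  leading term x_2^2: subtract (1)·h_6 from 4/5x_2^2 - 118/5x_2 + 44 → -25x_2 + 50
  leading term x_2: no divisor's leading term divides it; move -25x_2 to the remainder.
  leading term 1: no divisor's leading term divides it; move 50 to the remainder.
  remainder -25x_2 + 50 ≠ 0; add h_7 = -25x_2 + 50 to the basis.

The other S-polynomials (S(f_2,f_3), S(f_2,f_4), S(f_3,f_4), S(f_1,h_5), S(f_2,h_5), S(f_3,h_5), S(f_4,h_5), S(f_1,h_6), S(f_2,h_6), S(f_3,h_6), S(f_4,h_6), S(h_5,h_6), S(f_1,h_7), S(f_2,h_7), S(f_3,h_7), S(f_4,h_7), S(h_5,h_7), S(h_6,h_7)) all reduce to 0 modulo the current basis, so we have a Gröbner basis.
Inter-reduce: drop elements whose leading term is divisible by another's, tail-reduce, and make monic.
Reduced Gröbner basis: {x_1 - 1, x_2 - 2}.
Label its elements g_1 = x_1 - 1, g_2 = x_2 - 2.

Reduce p = 2x_1x_2 - x_2 - 2 modulo G:
  leading term x_1x_2: subtract (2x_2)·g_1 from 2x_1x_2 - x_2 - 2 → x_2 - 2
  leading term x_2: subtract (1)·g_2 from x_2 - 2 → 0
  normal form = 0.
Since the normal form is 0, p ∈ I.

The remainder on division by a Gröbner basis is unique — it is the normal form.

2x_1x_2 - x_2 - 2 lies in I (it reduces to 0).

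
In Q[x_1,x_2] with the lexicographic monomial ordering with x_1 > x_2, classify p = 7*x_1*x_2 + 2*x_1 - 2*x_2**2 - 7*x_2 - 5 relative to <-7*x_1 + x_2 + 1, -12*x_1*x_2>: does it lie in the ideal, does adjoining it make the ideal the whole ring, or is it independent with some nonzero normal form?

7*x_1*x_2 + 2*x_1 - 2*x_2**2 - 7*x_2 - 5 is independent of I; its normal form modulo I is -33/7*x_2 - 33/7.

First compute the reduced Gröbner basis of I by Buchberger's algorithm.
f_1 = -7*x_1 + x_2 + 1, LT = x_1.
f_2 = -12*x_1*x_2, LT = x_1*x_2.

S(f_1,f_2): lcm = x_1*x_2. S = -1/7*x_2**2 - 1/7*x_2.
  leading term x_2**2: no divisor's leading term divides it; move -1/7*x_2**2 to the remainder.
  leading term x_2: no divisor's leading term divides it; move -1/7*x_2 to the remainder.
  remainder -1/7*x_2**2 - 1/7*x_2 ≠ 0; add h_3 = -1/7*x_2**2 - 1/7*x_2 to the basis.

S(f_1,h_3): leading monomials are coprime, so the S-polynomial reduces to 0 (Buchberger's first criterion).
S(f_2,h_3): lcm = x_1*x_2**2. S = -x_1*x_2.
  leading term x_1*x_2: subtract (1/7*x_2)·f_1 from -x_1*x_2 → -1/7*x_2**2 - 1/7*x_2
  leading term x_2**2: subtract (1)·h_3 from -1/7*x_2**2 - 1/7*x_2 → 0
  remainder 0.

Every S-polynomial of the final basis reduces to 0, so we have a Gröbner basis.
Inter-reduce: drop elements whose leading term is divisible by another's, tail-reduce, and make monic.
Reduced Gröbner basis: {x_1 - 1/7*x_2 - 1/7, x_2**2 + x_2}.
Label its elements g_1 = x_1 - 1/7*x_2 - 1/7, g_2 = x_2**2 + x_2.

Reduce p = 7*x_1*x_2 + 2*x_1 - 2*x_2**2 - 7*x_2 - 5 modulo G:
  leading term x_1*x_2: subtract (7*x_2)·g_1 from 7*x_1*x_2 + 2*x_1 - 2*x_2**2 - 7*x_2 - 5 → 2*x_1 - x_2**2 - 6*x_2 - 5
  leading term x_1: subtract (2)·g_1 from 2*x_1 - x_2**2 - 6*x_2 - 5 → -x_2**2 - 40/7*x_2 - 33/7
  leading term x_2**2: subtract (-1)·g_2 from -x_2**2 - 40/7*x_2 - 33/7 → -33/7*x_2 - 33/7
  leading term x_2: no divisor's leading term divides it; move -33/7*x_2 to the remainder.
  leading term 1: no divisor's leading term divides it; move -33/7 to the remainder.
  normal form = -33/7*x_2 - 33/7.
The normal form is nonzero, so p ∉ I. Since p minus its normal form lies in I, I + (p) = I + (r) where r = -33/7*x_2 - 33/7; decide whether this ideal is the whole ring.
Run Buchberger on G together with r (pairs among the g_i already reduce to 0 since G is a Gröbner basis):
g_1 = x_1 - 1/7*x_2 - 1/7, LT = x_1.
g_2 = x_2**2 + x_2, LT = x_2**2.
r = -33/7*x_2 - 33/7, LT = x_2.

S(g_1,g_2): leading monomials are coprime, so the S-polynomial reduces to 0 (Buchberger's first criterion).
S(g_1,r): leading monomials are coprime, so the S-polynomial reduces to 0 (Buchberger's first criterion).
S(g_2,r): lcm = x_2**2. S = 0.
  remainder 0.

Every S-polynomial of the final basis reduces to 0, so we have a Gröbner basis.
Inter-reduce: drop elements whose leading term is divisible by another's, tail-reduce, and make monic.
Reduced Gröbner basis: {x_1, x_2 + 1}.
The reduced Gröbner basis of I + (p) is {x_1, x_2 + 1} ≠ {1}, a proper ideal, so the enlarged system stays consistent: p is independent of I, with normal form -33/7*x_2 - 33/7.

The remainder on division by a Gröbner basis is unique — it is the normal form.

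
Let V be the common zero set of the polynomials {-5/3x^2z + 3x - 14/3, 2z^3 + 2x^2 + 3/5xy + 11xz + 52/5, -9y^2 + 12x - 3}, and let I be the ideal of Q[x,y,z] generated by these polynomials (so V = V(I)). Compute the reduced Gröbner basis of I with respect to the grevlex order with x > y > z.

G = {x^4 + 3/10x^3y + 9/5xz^2 + 151/10x^2 - 14/5z^2 - 77/5x, x^2z - 9/5x + 14/5, z^3 + x^2 + 3/10xy + 11/2xz + 26/5, y^2 - 4/3x + 1/3}

f_1 = -5/3x^2z + 3x - 14/3, LT = x^2z.
f_2 = 2z^3 + 2x^2 + 3/5xy + 11xz + 52/5, LT = z^3.
f_3 = -9y^2 + 12x - 3, LT = y^2.

S(f_1,f_2): lcm = x^2z^3. S = -x^4 - 3/10x^3y - 11/2x^3z - 9/5xz^2 - 26/5x^2 + 14/5z^2.
  reduce S modulo (f_1, f_2, f_3):
  remainder -x^4 - 3/10x^3y - 9/5xz^2 - 151/10x^2 + 14/5z^2 + 77/5x ≠ 0; add g_4 = -x^4 - 3/10x^3y - 9/5xz^2 - 151/10x^2 + 14/5z^2 + 77/5x to the basis.

The other S-polynomials (S(f_1,f_3), S(f_2,f_3), S(f_1,g_4), S(f_2,g_4), S(f_3,g_4)) all reduce to 0 modulo the current basis, so we have a Gröbner basis.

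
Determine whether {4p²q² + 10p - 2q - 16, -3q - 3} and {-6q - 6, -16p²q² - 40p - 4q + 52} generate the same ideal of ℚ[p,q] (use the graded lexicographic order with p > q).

Yes, the ideals are equal.

Since reduced Gröbner bases are canonical representatives of ideals under a given ordering, it suffices to compute and compare them.
Buchberger on the first generating set:
f_1 = 4p²q² + 10p - 2q - 16, LT = p²q².
f_2 = -3q - 3, LT = q.

S(f_1,f_2): lcm = p²q². S = -p²q + 5/2p - ½q - 4.
  reduce S modulo (f_1, f_2):
  remainder p² + 5/2p - 7/2 ≠ 0; add g_3 = p² + 5/2p - 7/2 to the basis.

The other S-polynomials (S(f_1,g_3), S(f_2,g_3)) all reduce to 0 modulo the current basis, so we have a Gröbner basis.
Inter-reduce: drop elements whose leading term is divisible by another's, tail-reduce, and make monic.
Reduced Gröbner basis: {p² + 5/2p - 7/2, q + 1}.

Buchberger on the second generating set:
h_1 = -6q - 6, LT = q.
h_2 = -16p²q² - 40p - 4q + 52, LT = p²q².

S(h_1,h_2): lcm = p²q². S = p²q - 5/2p - ¼q + 13/4.
  reduce S modulo (h_1, h_2):
  remainder -p² - 5/2p + 7/2 ≠ 0; add k_3 = -p² - 5/2p + 7/2 to the basis.

The other S-polynomials (S(h_1,k_3), S(h_2,k_3)) all reduce to 0 modulo the current basis, so we have a Gröbner basis.
Inter-reduce: drop elements whose leading term is divisible by another's, tail-reduce, and make monic.
Reduced Gröbner basis: {p² + 5/2p - 7/2, q + 1}.

The two bases agree; hence the ideals are identical.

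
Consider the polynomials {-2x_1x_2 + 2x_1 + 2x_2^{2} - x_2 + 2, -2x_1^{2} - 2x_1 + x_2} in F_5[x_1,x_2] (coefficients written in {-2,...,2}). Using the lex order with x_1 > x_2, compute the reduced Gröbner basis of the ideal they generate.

f_1 = -2x_1x_2 + 2x_1 + 2x_2^{2} - x_2 + 2, LT = x_1x_2.
f_2 = -2x_1^{2} - 2x_1 + x_2, LT = x_1^{2}.

S(f_1,f_2): lcm = x_1^{2}x_2. S = -x_1^{2} - x_1x_2^{2} + 2x_1x_2 - x_1 - 2x_2^{2}.
  reduce S modulo (f_1, f_2):
  remainder x_1 - x_2^{3} + 2x_2^{2} - 2x_2 + 1 ≠ 0; add g_3 = x_1 - x_2^{3} + 2x_2^{2} - 2x_2 + 1 to the basis.

S(f_1,g_3): lcm = x_1x_2. S = -x_1 + x_2^{4} - 2x_2^{3} + x_2^{2} + 2x_2 - 1.
  reduce S modulo (f_1, f_2, g_3):
  remainder x_2^{4} + 2x_2^{3} - 2x_2^{2} ≠ 0; add g_4 = x_2^{4} + 2x_2^{3} - 2x_2^{2} to the basis.

The other S-polynomials (S(f_2,g_3), S(f_1,g_4), S(f_2,g_4), S(g_3,g_4)) all reduce to 0 modulo the current basis, so we have a Gröbner basis.
Inter-reduce: drop elements whose leading term is divisible by another's, tail-reduce, and make monic.

G = {x_1 - x_2^{3} + 2x_2^{2} - 2x_2 + 1, x_2^{4} + 2x_2^{3} - 2x_2^{2}}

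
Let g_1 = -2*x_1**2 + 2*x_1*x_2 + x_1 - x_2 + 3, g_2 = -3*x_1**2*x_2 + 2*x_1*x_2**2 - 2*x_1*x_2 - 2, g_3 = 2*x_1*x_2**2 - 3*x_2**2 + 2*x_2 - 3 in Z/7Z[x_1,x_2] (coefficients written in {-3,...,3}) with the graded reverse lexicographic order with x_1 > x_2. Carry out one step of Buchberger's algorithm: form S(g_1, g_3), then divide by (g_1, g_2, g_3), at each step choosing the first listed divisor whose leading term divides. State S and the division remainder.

S(g_1, g_3) = -x_1*x_2**3 + x_1*x_2**2 - 3*x_2**3 - x_1*x_2 + 2*x_2**2 - 2*x_1; remainder on division = -x_2**3 - x_1*x_2 + x_2**2 - 2*x_1 + x_2 - 2.

lcm(LM(g_1), LM(g_3)) = x_1**2*x_2**2.
S = (lcm/LT(g_1))·g_1 − (lcm/LT(g_3))·g_3 = -x_1*x_2**3 + x_1*x_2**2 - 3*x_2**3 - x_1*x_2 + 2*x_2**2 - 2*x_1.
Reduce S modulo (g_1, g_2, g_3) in that order:
  leading term x_1*x_2**3: subtract (3*x_2)·g_3 from -x_1*x_2**3 + x_1*x_2**2 - 3*x_2**3 - x_1*x_2 + 2*x_2**2 - 2*x_1 → x_1*x_2**2 - x_2**3 - x_1*x_2 + 3*x_2**2 - 2*x_1 + 2*x_2
  leading term x_1*x_2**2: subtract (-3)·g_3 from x_1*x_2**2 - x_2**3 - x_1*x_2 + 3*x_2**2 - 2*x_1 + 2*x_2 → -x_2**3 - x_1*x_2 + x_2**2 - 2*x_1 + x_2 - 2
  leading term x_2**3: no divisor's leading term divides it; move -x_2**3 to the remainder.
  leading term x_1*x_2: no divisor's leading term divides it; move -x_1*x_2 to the remainder.
  leading term x_2**2: no divisor's leading term divides it; move x_2**2 to the remainder.
  leading term x_1: no divisor's leading term divides it; move -2*x_1 to the remainder.
  leading term x_2: no divisor's leading term divides it; move x_2 to the remainder.
  leading term 1: no divisor's leading term divides it; move -2 to the remainder.
The remainder -x_2**3 - x_1*x_2 + x_2**2 - 2*x_1 + x_2 - 2 is nonzero, so it would be added as the next basis element.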